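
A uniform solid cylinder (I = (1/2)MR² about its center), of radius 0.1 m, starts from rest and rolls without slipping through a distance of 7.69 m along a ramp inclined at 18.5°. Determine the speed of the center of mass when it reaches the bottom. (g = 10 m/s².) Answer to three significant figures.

Here I = (1/2)MR², so the shape factor k = I/(MR²) = 0.5.
Rolling without slipping gives ω = v/R, so the total kinetic energy is ½Mv² + ½Iω² = ½(1+k)Mv² = (3/4)Mv².
The vertical drop is h = L sinθ = 7.69 × sin18.5° = 2.44 m.
Setting Mgh = (3/4)Mv² gives v = √(2gh/(1+k)) = √(2·10·2.44/1.5) ≈ 5.70 m/s.

v ≈ 5.70 m/s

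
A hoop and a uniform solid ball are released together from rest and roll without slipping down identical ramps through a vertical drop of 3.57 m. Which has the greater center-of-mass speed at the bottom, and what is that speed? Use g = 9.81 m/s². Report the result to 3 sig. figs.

the uniform solid ball, at v ≈ 7.07 m/s

For rolling without slipping, Mgh = ½(1+k)Mv² where k = I/(MR²), so v = √(2gh/(1+k)).
Hoop: k = 1, giving v = √(2×9.81×3.57/2) = 5.918 m/s.
Uniform solid ball: k = 0.4, giving v = √(2×9.81×3.57/1.4) = 7.073 m/s.
The smaller k wins: the uniform solid ball, at ≈ 7.07 m/s.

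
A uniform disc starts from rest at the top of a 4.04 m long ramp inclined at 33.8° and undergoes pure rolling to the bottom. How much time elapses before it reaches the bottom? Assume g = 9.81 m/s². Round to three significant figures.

t ≈ 1.49 s

The moment of inertia is (1/2)MR², giving k ≡ I/(MR²) = 0.5.
Translational: Mg sinθ − f = Ma. Rotational about the CM: fR = Iα = kMRa, so f = kMa.
Hence a = g sinθ/(1+k) = 9.81×sin33.8°/1.5 = 3.638 m/s².
With constant a from rest, t = √(2L/a) = √(2·4.04/3.638) ≈ 1.49 s.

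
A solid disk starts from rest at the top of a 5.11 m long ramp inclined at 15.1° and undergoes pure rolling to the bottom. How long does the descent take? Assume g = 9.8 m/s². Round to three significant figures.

t ≈ 2.45 s

Here I = (1/2)MR², so the shape factor k = I/(MR²) = 0.5.
Translational: Mg sinθ − f = Ma. Rotational about the CM: fR = Iα = kMRa, so f = kMa.
Hence a = g sinθ/(1+k) = 9.8×sin15.1°/1.5 = 1.702 m/s².
With constant a from rest, t = √(2L/a) = √(2·5.11/1.702) ≈ 2.45 s.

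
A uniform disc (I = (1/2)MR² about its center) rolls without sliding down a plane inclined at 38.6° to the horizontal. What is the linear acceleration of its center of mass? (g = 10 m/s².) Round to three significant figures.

The moment of inertia is (1/2)MR², giving k ≡ I/(MR²) = 0.5.
Along the incline Mg sinθ − f = Ma, and torque about the center fR = Iα = kMR²(a/R) gives f = kMa.
Eliminating f: Mg sinθ = (1+k)Ma, so a = g sinθ/(1+k) = 10 × sin38.6° / 1.5 ≈ 4.16 m/s².

a ≈ 4.16 m/s²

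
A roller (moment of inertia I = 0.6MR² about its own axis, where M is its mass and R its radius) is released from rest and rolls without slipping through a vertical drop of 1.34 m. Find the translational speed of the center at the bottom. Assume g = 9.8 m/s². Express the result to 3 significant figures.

For this body I = 0.6MR², i.e. k = I/(MR²) = 0.6.
The rolling condition ω = v/R makes the rotational term ½I(v/R)² = ½kMv², so KE_total = ½(1+k)Mv² = (4/5)Mv².
Energy conservation: Mgh = (4/5)Mv², so v = √(2gh/(1+k)) = √(2 × 9.8 × 1.34 / 1.6) ≈ 4.05 m/s.

v ≈ 4.05 m/s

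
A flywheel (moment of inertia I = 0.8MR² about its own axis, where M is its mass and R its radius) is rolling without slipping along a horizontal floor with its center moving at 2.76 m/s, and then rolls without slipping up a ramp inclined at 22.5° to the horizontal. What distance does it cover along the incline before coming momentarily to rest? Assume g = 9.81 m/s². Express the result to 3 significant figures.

d ≈ 1.83 m

Here I = 0.8MR², so the shape factor k = I/(MR²) = 0.8.
Pure rolling means v = ωR; then KE = ½Mv² + ½I(v/R)² = ½(1+k)Mv² = (9/10)Mv².
Setting this equal to Mgh gives the vertical rise h = (1+k)v₀²/(2g) = 1.8×2.76²/(2×9.81) = 0.6989 m.
The distance along the slope is d = h/sinθ = 0.6989/sin22.5° ≈ 1.83 m.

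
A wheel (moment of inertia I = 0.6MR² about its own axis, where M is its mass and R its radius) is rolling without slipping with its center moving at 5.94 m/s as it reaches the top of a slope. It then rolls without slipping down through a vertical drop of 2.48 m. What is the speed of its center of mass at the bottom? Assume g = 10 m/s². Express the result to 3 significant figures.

v ≈ 8.14 m/s

The moment of inertia is 0.6MR², giving k ≡ I/(MR²) = 0.6.
Since it rolls without slipping, ω = v/R and KE = ½Mv² + ½Iω² = ½(1+k)Mv² = (4/5)Mv².
Conserving energy between top and bottom: (4/5)Mv² = (4/5)Mv₀² + Mgh, hence v² = v₀² + 2gh/(1+k).
v = √(5.94² + 2×10×2.48/1.6) = √66.28 ≈ 8.14 m/s.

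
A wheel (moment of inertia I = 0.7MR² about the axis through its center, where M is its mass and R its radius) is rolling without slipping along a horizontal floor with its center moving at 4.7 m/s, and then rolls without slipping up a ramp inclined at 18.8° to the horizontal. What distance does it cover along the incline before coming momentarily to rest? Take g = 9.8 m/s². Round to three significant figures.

d ≈ 5.95 m

With I = 0.7MR², the ratio k = I/(MR²) is 0.7.
Rolling without slipping gives ω = v/R, so the total kinetic energy is ½Mv² + ½Iω² = ½(1+k)Mv² = (17/20)Mv².
Setting this equal to Mgh gives the vertical rise h = (1+k)v₀²/(2g) = 1.7×4.7²/(2×9.8) = 1.916 m.
Along the incline, d = h/sinθ = 1.916/sin18.8° ≈ 5.95 m.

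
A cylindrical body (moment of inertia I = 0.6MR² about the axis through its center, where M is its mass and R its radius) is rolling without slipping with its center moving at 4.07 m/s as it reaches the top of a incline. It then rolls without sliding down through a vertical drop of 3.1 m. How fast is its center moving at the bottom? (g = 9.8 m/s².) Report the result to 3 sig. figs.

The moment of inertia is 0.6MR², giving k ≡ I/(MR²) = 0.6.
Pure rolling means v = ωR; then KE = ½Mv² + ½I(v/R)² = ½(1+k)Mv² = (4/5)Mv².
Conserving energy between top and bottom: (4/5)Mv² = (4/5)Mv₀² + Mgh, hence v² = v₀² + 2gh/(1+k).
v = √(4.07² + 2×9.8×3.1/1.6) = √54.54 ≈ 7.39 m/s.

v ≈ 7.39 m/s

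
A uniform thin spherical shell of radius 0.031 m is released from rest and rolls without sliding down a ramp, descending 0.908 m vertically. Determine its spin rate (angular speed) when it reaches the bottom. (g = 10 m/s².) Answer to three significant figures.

Here I = (2/3)MR², so the shape factor k = I/(MR²) = 2/3.
Pure rolling means v = ωR; then KE = ½Mv² + ½I(v/R)² = ½(1+k)Mv² = (5/6)Mv².
Energy conservation Mgh = ½(1+k)Mv² gives v = √(2gh/(1+k)) = √(2 × 10 × 0.908 / 1.667) = 3.301 m/s.
Then ω = v/R = 3.301 / 0.031 ≈ 106 rad/s.

ω ≈ 106 rad/s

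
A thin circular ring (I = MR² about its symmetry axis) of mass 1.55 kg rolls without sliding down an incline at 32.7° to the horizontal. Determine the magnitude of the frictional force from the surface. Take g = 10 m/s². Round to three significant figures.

f ≈ 4.19 N

For this body I = MR², i.e. k = I/(MR²) = 1.
Along the incline Mg sinθ − f = Ma, and torque about the center fR = Iα = kMR²(a/R) gives f = kMa.
Combining, a = g sinθ/(1+k) and f = kMa = kMg sinθ/(1+k).
f = 1 × 1.55 × 10 × sin32.7° / 2 ≈ 4.19 N.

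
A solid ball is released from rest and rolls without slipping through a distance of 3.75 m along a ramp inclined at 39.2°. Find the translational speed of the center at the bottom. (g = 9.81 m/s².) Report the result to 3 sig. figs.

v ≈ 5.76 m/s

Here I = (2/5)MR², so the shape factor k = I/(MR²) = 0.4.
The rolling condition ω = v/R makes the rotational term ½I(v/R)² = ½kMv², so KE_total = ½(1+k)Mv² = (7/10)Mv².
The vertical drop is h = L sinθ = 3.75 × sin39.2° = 2.37 m.
Setting Mgh = (7/10)Mv² gives v = √(2gh/(1+k)) = √(2·9.81·2.37/1.4) ≈ 5.76 m/s.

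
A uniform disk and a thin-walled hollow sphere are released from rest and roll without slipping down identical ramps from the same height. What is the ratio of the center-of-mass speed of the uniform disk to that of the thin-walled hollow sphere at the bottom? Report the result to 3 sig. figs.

v_ratio ≈ 1.05

Each satisfies Mgh = ½(1+k)Mv² with k = I/(MR²), so v ∝ 1/√(1+k).
For the uniform disk k = 0.5; for the thin-walled hollow sphere k = 2/3.
v₁/v₂ = √((1+k₂)/(1+k₁)) = √(1.667/1.5) ≈ 1.05.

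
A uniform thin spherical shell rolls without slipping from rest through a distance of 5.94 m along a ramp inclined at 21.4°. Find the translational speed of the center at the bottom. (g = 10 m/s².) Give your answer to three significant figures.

v ≈ 5.10 m/s

For this body I = (2/3)MR², i.e. k = I/(MR²) = 2/3.
The rolling condition ω = v/R makes the rotational term ½I(v/R)² = ½kMv², so KE_total = ½(1+k)Mv² = (5/6)Mv².
The vertical drop is h = L sinθ = 5.94 × sin21.4° = 2.167 m.
Setting Mgh = (5/6)Mv² gives v = √(2gh/(1+k)) = √(2·10·2.167/1.667) ≈ 5.10 m/s.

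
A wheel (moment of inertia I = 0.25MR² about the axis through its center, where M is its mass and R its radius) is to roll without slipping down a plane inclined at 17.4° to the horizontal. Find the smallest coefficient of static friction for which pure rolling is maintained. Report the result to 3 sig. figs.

μ_min ≈ 0.0627

With I = 0.25MR², the ratio k = I/(MR²) is 0.25.
Translational: Mg sinθ − f = Ma. Rotational about the CM: fR = Iα = kMRa, so f = kMa.
These give a = g sinθ/(1+k) and the required friction f = kMg sinθ/(1+k).
The normal force is N = Mg cosθ, so μ_min = f/N = k tanθ/(1+k).
μ_min = 0.25 × tan17.4° / 1.25 ≈ 0.0627.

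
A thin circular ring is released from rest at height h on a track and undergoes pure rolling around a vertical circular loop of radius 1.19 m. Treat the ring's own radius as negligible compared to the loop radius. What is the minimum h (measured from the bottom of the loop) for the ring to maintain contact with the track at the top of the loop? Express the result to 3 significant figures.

h_min ≈ 3.57 m

For this body I = MR², i.e. k = I/(MR²) = 1.
At the top of the loop, the minimum-contact condition is Mg = Mv_top²/r, so v_top² = gr.
With ω = v/R, the kinetic energy at speed v is ½(1+k)Mv² = Mv².
Energy conservation from release (height h) to the top (height 2r): Mgh = Mg(2r) + M·gr.
Thus h_min = 2r + (1+k)r/2 = r(2 + 2/2) = 1.19 × 3 ≈ 3.57 m.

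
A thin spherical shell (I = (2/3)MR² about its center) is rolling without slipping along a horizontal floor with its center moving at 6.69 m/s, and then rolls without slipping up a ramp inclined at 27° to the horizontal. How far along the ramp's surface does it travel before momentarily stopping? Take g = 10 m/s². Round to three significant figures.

The moment of inertia is (2/3)MR², giving k ≡ I/(MR²) = 2/3.
Pure rolling means v = ωR; then KE = ½Mv² + ½I(v/R)² = ½(1+k)Mv² = (5/6)Mv².
Setting this equal to Mgh gives the vertical rise h = (1+k)v₀²/(2g) = 1.667×6.69²/(2×10) = 3.73 m.
The distance along the slope is d = h/sinθ = 3.73/sin27° ≈ 8.22 m.

d ≈ 8.22 m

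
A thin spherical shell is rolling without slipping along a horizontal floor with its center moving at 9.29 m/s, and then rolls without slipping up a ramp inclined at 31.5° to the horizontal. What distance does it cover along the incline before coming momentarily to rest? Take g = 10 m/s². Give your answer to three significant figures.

d ≈ 13.8 m

For this body I = (2/3)MR², i.e. k = I/(MR²) = 2/3.
The rolling condition ω = v/R makes the rotational term ½I(v/R)² = ½kMv², so KE_total = ½(1+k)Mv² = (5/6)Mv².
Setting this equal to Mgh gives the vertical rise h = (1+k)v₀²/(2g) = 1.667×9.29²/(2×10) = 7.192 m.
Along the incline, d = h/sinθ = 7.192/sin31.5° ≈ 13.8 m.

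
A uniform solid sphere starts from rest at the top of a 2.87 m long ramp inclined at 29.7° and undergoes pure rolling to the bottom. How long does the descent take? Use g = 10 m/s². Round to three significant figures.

t ≈ 1.27 s

The moment of inertia is (2/5)MR², giving k ≡ I/(MR²) = 0.4.
Translational: Mg sinθ − f = Ma. Rotational about the CM: fR = Iα = kMRa, so f = kMa.
Hence a = g sinθ/(1+k) = 10×sin29.7°/1.4 = 3.539 m/s².
With constant a from rest, t = √(2L/a) = √(2·2.87/3.539) ≈ 1.27 s.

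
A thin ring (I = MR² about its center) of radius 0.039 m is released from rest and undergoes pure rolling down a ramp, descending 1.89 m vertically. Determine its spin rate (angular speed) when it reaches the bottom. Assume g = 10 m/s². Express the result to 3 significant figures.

ω ≈ 111 rad/s

For this body I = MR², i.e. k = I/(MR²) = 1.
Rolling without slipping gives ω = v/R, so the total kinetic energy is ½Mv² + ½Iω² = ½(1+k)Mv² = Mv².
Energy conservation Mgh = ½(1+k)Mv² gives v = √(2gh/(1+k)) = √(2 × 10 × 1.89 / 2) = 4.347 m/s.
The angular speed follows from ω = v/R = 4.347/0.039 ≈ 111 rad/s.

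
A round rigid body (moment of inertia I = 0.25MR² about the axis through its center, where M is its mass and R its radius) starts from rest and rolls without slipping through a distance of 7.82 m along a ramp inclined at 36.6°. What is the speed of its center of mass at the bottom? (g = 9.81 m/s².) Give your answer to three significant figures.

Here I = 0.25MR², so the shape factor k = I/(MR²) = 0.25.
The rolling condition ω = v/R makes the rotational term ½I(v/R)² = ½kMv², so KE_total = ½(1+k)Mv² = (5/8)Mv².
The vertical drop is h = L sinθ = 7.82 × sin36.6° = 4.662 m.
Setting Mgh = (5/8)Mv² gives v = √(2gh/(1+k)) = √(2·9.81·4.662/1.25) ≈ 8.55 m/s.

v ≈ 8.55 m/s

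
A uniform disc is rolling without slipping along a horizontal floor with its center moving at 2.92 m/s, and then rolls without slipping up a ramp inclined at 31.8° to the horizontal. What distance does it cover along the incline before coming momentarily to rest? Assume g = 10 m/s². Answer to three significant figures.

With I = (1/2)MR², the ratio k = I/(MR²) is 0.5.
Rolling without slipping gives ω = v/R, so the total kinetic energy is ½Mv² + ½Iω² = ½(1+k)Mv² = (3/4)Mv².
Setting this equal to Mgh gives the vertical rise h = (1+k)v₀²/(2g) = 1.5×2.92²/(2×10) = 0.6395 m.
The distance along the slope is d = h/sinθ = 0.6395/sin31.8° ≈ 1.21 m.

d ≈ 1.21 m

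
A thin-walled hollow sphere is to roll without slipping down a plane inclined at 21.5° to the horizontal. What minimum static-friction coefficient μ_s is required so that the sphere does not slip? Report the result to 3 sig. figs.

μ_min ≈ 0.158

The moment of inertia is (2/3)MR², giving k ≡ I/(MR²) = 2/3.
Translational: Mg sinθ − f = Ma. Rotational about the CM: fR = Iα = kMRa, so f = kMa.
These give a = g sinθ/(1+k) and the required friction f = kMg sinθ/(1+k).
With N = Mg cosθ, the no-slip condition f ≤ μN gives μ_min = f/N = k tanθ/(1+k).
μ_min = (2/3) × tan21.5° / 1.667 ≈ 0.158.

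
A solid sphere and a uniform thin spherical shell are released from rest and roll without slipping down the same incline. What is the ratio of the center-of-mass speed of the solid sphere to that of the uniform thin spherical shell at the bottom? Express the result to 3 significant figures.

v_ratio ≈ 1.09

Each satisfies Mgh = ½(1+k)Mv² with k = I/(MR²), so v ∝ 1/√(1+k).
For the solid sphere k = 0.4; for the uniform thin spherical shell k = 2/3.
v₁/v₂ = √((1+k₂)/(1+k₁)) = √(1.667/1.4) ≈ 1.09.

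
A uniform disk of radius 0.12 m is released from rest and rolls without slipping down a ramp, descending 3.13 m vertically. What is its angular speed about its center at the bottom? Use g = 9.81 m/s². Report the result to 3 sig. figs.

The moment of inertia is (1/2)MR², giving k ≡ I/(MR²) = 0.5.
Pure rolling means v = ωR; then KE = ½Mv² + ½I(v/R)² = ½(1+k)Mv² = (3/4)Mv².
Energy conservation Mgh = ½(1+k)Mv² gives v = √(2gh/(1+k)) = √(2 × 9.81 × 3.13 / 1.5) = 6.398 m/s.
The angular speed follows from ω = v/R = 6.398/0.12 ≈ 53.3 rad/s.

ω ≈ 53.3 rad/s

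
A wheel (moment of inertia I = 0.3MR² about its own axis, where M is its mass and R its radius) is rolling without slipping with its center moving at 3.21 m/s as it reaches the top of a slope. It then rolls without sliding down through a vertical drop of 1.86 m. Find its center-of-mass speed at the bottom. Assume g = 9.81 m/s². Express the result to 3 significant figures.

v ≈ 6.19 m/s

For this body I = 0.3MR², i.e. k = I/(MR²) = 0.3.
Since it rolls without slipping, ω = v/R and KE = ½Mv² + ½Iω² = ½(1+k)Mv² = (13/20)Mv².
Conserving energy between top and bottom: (13/20)Mv² = (13/20)Mv₀² + Mgh, hence v² = v₀² + 2gh/(1+k).
v = √(3.21² + 2×9.81×1.86/1.3) = √38.38 ≈ 6.19 m/s.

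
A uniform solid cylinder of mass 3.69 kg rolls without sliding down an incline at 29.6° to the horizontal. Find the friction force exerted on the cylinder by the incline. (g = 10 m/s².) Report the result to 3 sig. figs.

Here I = (1/2)MR², so the shape factor k = I/(MR²) = 0.5.
Translational: Mg sinθ − f = Ma. Rotational about the CM: fR = Iα = kMRa, so f = kMa.
Combining, a = g sinθ/(1+k) and f = kMa = kMg sinθ/(1+k).
f = 0.5 × 3.69 × 10 × sin29.6° / 1.5 ≈ 6.08 N.

f ≈ 6.08 N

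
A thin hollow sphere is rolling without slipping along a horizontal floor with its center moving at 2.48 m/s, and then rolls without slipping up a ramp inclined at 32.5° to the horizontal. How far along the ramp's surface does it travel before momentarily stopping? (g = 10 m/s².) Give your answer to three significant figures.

d ≈ 0.954 m

Here I = (2/3)MR², so the shape factor k = I/(MR²) = 2/3.
Pure rolling means v = ωR; then KE = ½Mv² + ½I(v/R)² = ½(1+k)Mv² = (5/6)Mv².
Setting this equal to Mgh gives the vertical rise h = (1+k)v₀²/(2g) = 1.667×2.48²/(2×10) = 0.5125 m.
The distance along the slope is d = h/sinθ = 0.5125/sin32.5° ≈ 0.954 m.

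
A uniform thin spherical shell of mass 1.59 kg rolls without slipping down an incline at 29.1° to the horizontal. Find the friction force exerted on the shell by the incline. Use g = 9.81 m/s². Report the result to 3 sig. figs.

f ≈ 3.03 N

For this body I = (2/3)MR², i.e. k = I/(MR²) = 2/3.
Translational: Mg sinθ − f = Ma. Rotational about the CM: fR = Iα = kMRa, so f = kMa.
Combining, a = g sinθ/(1+k) and f = kMa = kMg sinθ/(1+k).
f = (2/3) × 1.59 × 9.81 × sin29.1° / 1.667 ≈ 3.03 N.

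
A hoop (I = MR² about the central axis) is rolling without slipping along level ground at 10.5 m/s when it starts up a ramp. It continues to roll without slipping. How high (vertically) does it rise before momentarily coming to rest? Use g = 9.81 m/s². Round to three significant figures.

h ≈ 11.2 m

Here I = MR², so the shape factor k = I/(MR²) = 1.
Since it rolls without slipping, ω = v/R and KE = ½Mv² + ½Iω² = ½(1+k)Mv² = Mv².
All of this converts to potential energy at the highest point: Mv₀² = Mgh.
Thus h = (1+k)v₀²/(2g) = 2 × 10.5² / (2 × 9.81) ≈ 11.2 m.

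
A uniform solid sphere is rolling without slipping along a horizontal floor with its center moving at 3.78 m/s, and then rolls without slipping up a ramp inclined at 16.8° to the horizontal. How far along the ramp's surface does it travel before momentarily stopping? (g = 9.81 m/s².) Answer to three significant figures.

The moment of inertia is (2/5)MR², giving k ≡ I/(MR²) = 0.4.
The rolling condition ω = v/R makes the rotational term ½I(v/R)² = ½kMv², so KE_total = ½(1+k)Mv² = (7/10)Mv².
Setting this equal to Mgh gives the vertical rise h = (1+k)v₀²/(2g) = 1.4×3.78²/(2×9.81) = 1.02 m.
Along the incline, d = h/sinθ = 1.02/sin16.8° ≈ 3.53 m.

d ≈ 3.53 m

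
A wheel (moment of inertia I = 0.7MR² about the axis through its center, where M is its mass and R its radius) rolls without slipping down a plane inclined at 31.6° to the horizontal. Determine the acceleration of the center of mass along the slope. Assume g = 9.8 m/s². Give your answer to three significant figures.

With I = 0.7MR², the ratio k = I/(MR²) is 0.7.
Translational: Mg sinθ − f = Ma. Rotational about the CM: fR = Iα = kMRa, so f = kMa.
Eliminating f: Mg sinθ = (1+k)Ma, so a = g sinθ/(1+k) = 9.8 × sin31.6° / 1.7 ≈ 3.02 m/s².

a ≈ 3.02 m/s²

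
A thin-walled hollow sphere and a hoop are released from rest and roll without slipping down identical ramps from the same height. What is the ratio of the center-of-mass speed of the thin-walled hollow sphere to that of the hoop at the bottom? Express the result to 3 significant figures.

Each satisfies Mgh = ½(1+k)Mv² with k = I/(MR²), so v ∝ 1/√(1+k).
For the thin-walled hollow sphere k = 2/3; for the hoop k = 1.
v₁/v₂ = √((1+k₂)/(1+k₁)) = √(2/1.667) ≈ 1.10.

v_ratio ≈ 1.10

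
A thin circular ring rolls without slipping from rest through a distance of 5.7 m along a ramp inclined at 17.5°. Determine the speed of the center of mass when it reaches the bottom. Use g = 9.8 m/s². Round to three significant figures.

v ≈ 4.10 m/s

The moment of inertia is MR², giving k ≡ I/(MR²) = 1.
Since it rolls without slipping, ω = v/R and KE = ½Mv² + ½Iω² = ½(1+k)Mv² = Mv².
The vertical drop is h = L sinθ = 5.7 × sin17.5° = 1.714 m.
Setting Mgh = Mv² gives v = √(2gh/(1+k)) = √(2·9.8·1.714/2) ≈ 4.10 m/s.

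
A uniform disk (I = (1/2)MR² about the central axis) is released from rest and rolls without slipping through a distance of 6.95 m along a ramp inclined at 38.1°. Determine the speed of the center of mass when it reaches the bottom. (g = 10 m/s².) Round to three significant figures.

With I = (1/2)MR², the ratio k = I/(MR²) is 0.5.
Pure rolling means v = ωR; then KE = ½Mv² + ½I(v/R)² = ½(1+k)Mv² = (3/4)Mv².
The vertical drop is h = L sinθ = 6.95 × sin38.1° = 4.288 m.
Setting Mgh = (3/4)Mv² gives v = √(2gh/(1+k)) = √(2·10·4.288/1.5) ≈ 7.56 m/s.

v ≈ 7.56 m/s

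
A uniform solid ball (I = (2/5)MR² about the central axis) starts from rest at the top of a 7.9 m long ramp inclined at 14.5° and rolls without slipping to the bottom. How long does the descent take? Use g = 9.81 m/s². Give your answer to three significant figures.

With I = (2/5)MR², the ratio k = I/(MR²) is 0.4.
Newton's second law down the slope: Mg sinθ − f = Ma. The torque equation fR = Iα (with α = a/R) gives f = kMa.
Hence a = g sinθ/(1+k) = 9.81×sin14.5°/1.4 = 1.754 m/s².
Starting from rest, L = ½at², so t = √(2L/a) = √(2×7.9/1.754) ≈ 3.00 s.

t ≈ 3.00 s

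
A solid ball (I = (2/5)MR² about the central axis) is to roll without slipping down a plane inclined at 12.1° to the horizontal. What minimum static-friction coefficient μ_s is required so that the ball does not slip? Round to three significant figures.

Here I = (2/5)MR², so the shape factor k = I/(MR²) = 0.4.
Translational: Mg sinθ − f = Ma. Rotational about the CM: fR = Iα = kMRa, so f = kMa.
These give a = g sinθ/(1+k) and the required friction f = kMg sinθ/(1+k).
With N = Mg cosθ, the no-slip condition f ≤ μN gives μ_min = f/N = k tanθ/(1+k).
μ_min = 0.4 × tan12.1° / 1.4 ≈ 0.0613.

μ_min ≈ 0.0613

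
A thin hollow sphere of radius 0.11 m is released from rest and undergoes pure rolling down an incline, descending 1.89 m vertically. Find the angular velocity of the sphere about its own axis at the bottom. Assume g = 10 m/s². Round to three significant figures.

ω ≈ 43.3 rad/s

Here I = (2/3)MR², so the shape factor k = I/(MR²) = 2/3.
Rolling without slipping gives ω = v/R, so the total kinetic energy is ½Mv² + ½Iω² = ½(1+k)Mv² = (5/6)Mv².
Energy conservation Mgh = ½(1+k)Mv² gives v = √(2gh/(1+k)) = √(2 × 10 × 1.89 / 1.667) = 4.762 m/s.
Then ω = v/R = 4.762 / 0.11 ≈ 43.3 rad/s.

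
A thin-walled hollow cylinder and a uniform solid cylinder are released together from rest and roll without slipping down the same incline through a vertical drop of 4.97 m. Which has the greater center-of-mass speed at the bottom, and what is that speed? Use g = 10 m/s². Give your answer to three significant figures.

For rolling without slipping, Mgh = ½(1+k)Mv² where k = I/(MR²), so v = √(2gh/(1+k)).
Thin-walled hollow cylinder: k = 1, giving v = √(2×10×4.97/2) = 7.05 m/s.
Uniform solid cylinder: k = 0.5, giving v = √(2×10×4.97/1.5) = 8.14 m/s.
The smaller k wins: the uniform solid cylinder, at ≈ 8.14 m/s.

the uniform solid cylinder, at v ≈ 8.14 m/s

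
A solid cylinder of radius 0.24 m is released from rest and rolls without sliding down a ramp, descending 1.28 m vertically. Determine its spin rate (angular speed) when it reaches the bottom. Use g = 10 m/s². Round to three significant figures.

For this body I = (1/2)MR², i.e. k = I/(MR²) = 0.5.
Pure rolling means v = ωR; then KE = ½Mv² + ½I(v/R)² = ½(1+k)Mv² = (3/4)Mv².
Energy conservation Mgh = ½(1+k)Mv² gives v = √(2gh/(1+k)) = √(2 × 10 × 1.28 / 1.5) = 4.131 m/s.
Then ω = v/R = 4.131 / 0.24 ≈ 17.2 rad/s.

ω ≈ 17.2 rad/s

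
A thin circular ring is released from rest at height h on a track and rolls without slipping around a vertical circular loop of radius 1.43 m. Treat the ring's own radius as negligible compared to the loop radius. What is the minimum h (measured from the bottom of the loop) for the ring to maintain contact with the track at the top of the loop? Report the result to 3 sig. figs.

The moment of inertia is MR², giving k ≡ I/(MR²) = 1.
At the top, contact is just lost when gravity alone supplies the centripetal force: Mg = Mv_top²/r, i.e. v_top² = gr.
With ω = v/R, the kinetic energy at speed v is ½(1+k)Mv² = Mv².
Energy conservation from release (height h) to the top (height 2r): Mgh = Mg(2r) + M·gr.
Thus h_min = 2r + (1+k)r/2 = r(2 + 2/2) = 1.43 × 3 ≈ 4.29 m.

h_min ≈ 4.29 m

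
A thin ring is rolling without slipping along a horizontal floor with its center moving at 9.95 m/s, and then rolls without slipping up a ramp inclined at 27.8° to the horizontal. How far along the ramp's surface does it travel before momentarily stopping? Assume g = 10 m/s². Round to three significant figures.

d ≈ 21.2 m

With I = MR², the ratio k = I/(MR²) is 1.
Since it rolls without slipping, ω = v/R and KE = ½Mv² + ½Iω² = ½(1+k)Mv² = Mv².
Setting this equal to Mgh gives the vertical rise h = (1+k)v₀²/(2g) = 2×9.95²/(2×10) = 9.9 m.
Along the incline, d = h/sinθ = 9.9/sin27.8° ≈ 21.2 m.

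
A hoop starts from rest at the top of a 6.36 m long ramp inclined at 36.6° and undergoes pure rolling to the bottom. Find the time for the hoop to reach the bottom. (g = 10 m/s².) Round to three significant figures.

The moment of inertia is MR², giving k ≡ I/(MR²) = 1.
Translational: Mg sinθ − f = Ma. Rotational about the CM: fR = Iα = kMRa, so f = kMa.
Hence a = g sinθ/(1+k) = 10×sin36.6°/2 = 2.981 m/s².
Starting from rest, L = ½at², so t = √(2L/a) = √(2×6.36/2.981) ≈ 2.07 s.

t ≈ 2.07 s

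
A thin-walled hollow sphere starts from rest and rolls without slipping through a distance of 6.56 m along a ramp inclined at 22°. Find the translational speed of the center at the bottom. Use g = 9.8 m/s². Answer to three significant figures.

v ≈ 5.38 m/s

The moment of inertia is (2/3)MR², giving k ≡ I/(MR²) = 2/3.
Pure rolling means v = ωR; then KE = ½Mv² + ½I(v/R)² = ½(1+k)Mv² = (5/6)Mv².
The vertical drop is h = L sinθ = 6.56 × sin22° = 2.457 m.
Setting Mgh = (5/6)Mv² gives v = √(2gh/(1+k)) = √(2·9.8·2.457/1.667) ≈ 5.38 m/s.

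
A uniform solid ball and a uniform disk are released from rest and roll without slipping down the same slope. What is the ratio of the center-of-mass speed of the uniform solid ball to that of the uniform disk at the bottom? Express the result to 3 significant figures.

Each satisfies Mgh = ½(1+k)Mv² with k = I/(MR²), so v ∝ 1/√(1+k).
For the uniform solid ball k = 0.4; for the uniform disk k = 0.5.
v₁/v₂ = √((1+k₂)/(1+k₁)) = √(1.5/1.4) ≈ 1.04.

v_ratio ≈ 1.04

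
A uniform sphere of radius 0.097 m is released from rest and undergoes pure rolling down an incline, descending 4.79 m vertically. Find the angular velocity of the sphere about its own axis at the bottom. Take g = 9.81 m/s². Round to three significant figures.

With I = (2/5)MR², the ratio k = I/(MR²) is 0.4.
The rolling condition ω = v/R makes the rotational term ½I(v/R)² = ½kMv², so KE_total = ½(1+k)Mv² = (7/10)Mv².
Energy conservation Mgh = ½(1+k)Mv² gives v = √(2gh/(1+k)) = √(2 × 9.81 × 4.79 / 1.4) = 8.193 m/s.
Then ω = v/R = 8.193 / 0.097 ≈ 84.5 rad/s.

ω ≈ 84.5 rad/s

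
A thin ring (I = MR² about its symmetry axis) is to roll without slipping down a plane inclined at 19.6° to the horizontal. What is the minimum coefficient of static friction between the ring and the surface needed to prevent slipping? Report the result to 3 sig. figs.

μ_min ≈ 0.178

The moment of inertia is MR², giving k ≡ I/(MR²) = 1.
Newton's second law down the slope: Mg sinθ − f = Ma. The torque equation fR = Iα (with α = a/R) gives f = kMa.
These give a = g sinθ/(1+k) and the required friction f = kMg sinθ/(1+k).
The normal force is N = Mg cosθ, so μ_min = f/N = k tanθ/(1+k).
μ_min = 1 × tan19.6° / 2 ≈ 0.178.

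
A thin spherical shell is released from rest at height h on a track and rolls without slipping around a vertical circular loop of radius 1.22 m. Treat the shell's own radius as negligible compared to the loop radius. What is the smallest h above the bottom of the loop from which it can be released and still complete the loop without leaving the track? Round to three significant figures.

h_min ≈ 3.46 m

For this body I = (2/3)MR², i.e. k = I/(MR²) = 2/3.
At the top of the loop, the minimum-contact condition is Mg = Mv_top²/r, so v_top² = gr.
With ω = v/R, the kinetic energy at speed v is ½(1+k)Mv² = (5/6)Mv².
Energy conservation from release (height h) to the top (height 2r): Mgh = Mg(2r) + (5/6)M·gr.
Thus h_min = 2r + (1+k)r/2 = r(2 + 1.667/2) = 1.22 × 2.833 ≈ 3.46 m.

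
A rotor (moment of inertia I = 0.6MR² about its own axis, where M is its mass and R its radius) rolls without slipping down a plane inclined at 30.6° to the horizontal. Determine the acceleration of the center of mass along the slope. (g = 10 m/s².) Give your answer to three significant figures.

The moment of inertia is 0.6MR², giving k ≡ I/(MR²) = 0.6.
Newton's second law down the slope: Mg sinθ − f = Ma. The torque equation fR = Iα (with α = a/R) gives f = kMa.
Eliminating f: Mg sinθ = (1+k)Ma, so a = g sinθ/(1+k) = 10 × sin30.6° / 1.6 ≈ 3.18 m/s².

a ≈ 3.18 m/s²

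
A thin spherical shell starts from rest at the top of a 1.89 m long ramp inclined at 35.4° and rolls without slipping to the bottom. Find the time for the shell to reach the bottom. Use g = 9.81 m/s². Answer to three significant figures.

Here I = (2/3)MR², so the shape factor k = I/(MR²) = 2/3.
Along the incline Mg sinθ − f = Ma, and torque about the center fR = Iα = kMR²(a/R) gives f = kMa.
Hence a = g sinθ/(1+k) = 9.81×sin35.4°/1.667 = 3.41 m/s².
Starting from rest, L = ½at², so t = √(2L/a) = √(2×1.89/3.41) ≈ 1.05 s.

t ≈ 1.05 s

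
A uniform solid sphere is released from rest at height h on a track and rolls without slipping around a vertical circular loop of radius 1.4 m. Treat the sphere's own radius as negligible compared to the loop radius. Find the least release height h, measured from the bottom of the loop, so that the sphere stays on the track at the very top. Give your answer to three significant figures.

The moment of inertia is (2/5)MR², giving k ≡ I/(MR²) = 0.4.
At the top of the loop, the minimum-contact condition is Mg = Mv_top²/r, so v_top² = gr.
With ω = v/R, the kinetic energy at speed v is ½(1+k)Mv² = (7/10)Mv².
Energy conservation from release (height h) to the top (height 2r): Mgh = Mg(2r) + (7/10)M·gr.
Thus h_min = 2r + (1+k)r/2 = r(2 + 1.4/2) = 1.4 × 2.7 ≈ 3.78 m.

h_min ≈ 3.78 m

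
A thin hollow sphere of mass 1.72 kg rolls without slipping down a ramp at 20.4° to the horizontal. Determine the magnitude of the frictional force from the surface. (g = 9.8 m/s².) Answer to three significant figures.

Here I = (2/3)MR², so the shape factor k = I/(MR²) = 2/3.
Along the incline Mg sinθ − f = Ma, and torque about the center fR = Iα = kMR²(a/R) gives f = kMa.
Combining, a = g sinθ/(1+k) and f = kMa = kMg sinθ/(1+k).
f = (2/3) × 1.72 × 9.8 × sin20.4° / 1.667 ≈ 2.35 N.

f ≈ 2.35 N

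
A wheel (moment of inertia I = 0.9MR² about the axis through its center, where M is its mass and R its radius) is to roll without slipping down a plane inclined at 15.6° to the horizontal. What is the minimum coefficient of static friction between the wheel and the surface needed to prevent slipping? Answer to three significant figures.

μ_min ≈ 0.132

For this body I = 0.9MR², i.e. k = I/(MR²) = 0.9.
Newton's second law down the slope: Mg sinθ − f = Ma. The torque equation fR = Iα (with α = a/R) gives f = kMa.
These give a = g sinθ/(1+k) and the required friction f = kMg sinθ/(1+k).
With N = Mg cosθ, the no-slip condition f ≤ μN gives μ_min = f/N = k tanθ/(1+k).
μ_min = 0.9 × tan15.6° / 1.9 ≈ 0.132.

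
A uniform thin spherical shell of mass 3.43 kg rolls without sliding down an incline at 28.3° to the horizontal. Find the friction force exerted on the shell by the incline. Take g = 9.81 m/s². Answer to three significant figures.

Here I = (2/3)MR², so the shape factor k = I/(MR²) = 2/3.
Along the incline Mg sinθ − f = Ma, and torque about the center fR = Iα = kMR²(a/R) gives f = kMa.
Combining, a = g sinθ/(1+k) and f = kMa = kMg sinθ/(1+k).
f = (2/3) × 3.43 × 9.81 × sin28.3° / 1.667 ≈ 6.38 N.

f ≈ 6.38 N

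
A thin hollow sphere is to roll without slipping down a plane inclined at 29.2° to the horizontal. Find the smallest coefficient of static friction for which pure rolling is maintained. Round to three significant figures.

μ_min ≈ 0.224

Here I = (2/3)MR², so the shape factor k = I/(MR²) = 2/3.
Along the incline Mg sinθ − f = Ma, and torque about the center fR = Iα = kMR²(a/R) gives f = kMa.
These give a = g sinθ/(1+k) and the required friction f = kMg sinθ/(1+k).
The normal force is N = Mg cosθ, so μ_min = f/N = k tanθ/(1+k).
μ_min = (2/3) × tan29.2° / 1.667 ≈ 0.224.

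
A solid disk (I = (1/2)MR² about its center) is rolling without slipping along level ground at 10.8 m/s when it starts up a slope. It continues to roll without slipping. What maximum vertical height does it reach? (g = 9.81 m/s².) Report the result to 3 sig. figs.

With I = (1/2)MR², the ratio k = I/(MR²) is 0.5.
Pure rolling means v = ωR; then KE = ½Mv² + ½I(v/R)² = ½(1+k)Mv² = (3/4)Mv².
At the top the kinetic energy is zero, so (3/4)Mv₀² = Mgh.
Thus h = (1+k)v₀²/(2g) = 1.5 × 10.8² / (2 × 9.81) ≈ 8.92 m.

h ≈ 8.92 m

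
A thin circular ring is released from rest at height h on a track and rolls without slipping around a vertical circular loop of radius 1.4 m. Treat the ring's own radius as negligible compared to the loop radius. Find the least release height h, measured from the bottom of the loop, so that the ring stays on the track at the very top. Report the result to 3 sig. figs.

h_min ≈ 4.20 m

For this body I = MR², i.e. k = I/(MR²) = 1.
At the top of the loop, the minimum-contact condition is Mg = Mv_top²/r, so v_top² = gr.
With ω = v/R, the kinetic energy at speed v is ½(1+k)Mv² = Mv².
Energy conservation from release (height h) to the top (height 2r): Mgh = Mg(2r) + M·gr.
Thus h_min = 2r + (1+k)r/2 = r(2 + 2/2) = 1.4 × 3 ≈ 4.20 m.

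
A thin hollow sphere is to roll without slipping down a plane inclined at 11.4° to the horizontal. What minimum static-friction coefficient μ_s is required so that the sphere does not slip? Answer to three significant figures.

The moment of inertia is (2/3)MR², giving k ≡ I/(MR²) = 2/3.
Translational: Mg sinθ − f = Ma. Rotational about the CM: fR = Iα = kMRa, so f = kMa.
These give a = g sinθ/(1+k) and the required friction f = kMg sinθ/(1+k).
The normal force is N = Mg cosθ, so μ_min = f/N = k tanθ/(1+k).
μ_min = (2/3) × tan11.4° / 1.667 ≈ 0.0807.

μ_min ≈ 0.0807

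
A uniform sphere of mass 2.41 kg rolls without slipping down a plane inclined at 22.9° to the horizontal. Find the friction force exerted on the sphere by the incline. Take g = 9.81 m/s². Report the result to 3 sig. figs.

With I = (2/5)MR², the ratio k = I/(MR²) is 0.4.
Translational: Mg sinθ − f = Ma. Rotational about the CM: fR = Iα = kMRa, so f = kMa.
Combining, a = g sinθ/(1+k) and f = kMa = kMg sinθ/(1+k).
f = 0.4 × 2.41 × 9.81 × sin22.9° / 1.4 ≈ 2.63 N.

f ≈ 2.63 N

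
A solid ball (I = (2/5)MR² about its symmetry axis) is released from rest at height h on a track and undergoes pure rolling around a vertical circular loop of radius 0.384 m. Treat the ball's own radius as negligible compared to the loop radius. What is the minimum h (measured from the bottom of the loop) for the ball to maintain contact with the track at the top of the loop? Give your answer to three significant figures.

h_min ≈ 1.04 m

For this body I = (2/5)MR², i.e. k = I/(MR²) = 0.4.
At the top, contact is just lost when gravity alone supplies the centripetal force: Mg = Mv_top²/r, i.e. v_top² = gr.
With ω = v/R, the kinetic energy at speed v is ½(1+k)Mv² = (7/10)Mv².
Energy conservation from release (height h) to the top (height 2r): Mgh = Mg(2r) + (7/10)M·gr.
Thus h_min = 2r + (1+k)r/2 = r(2 + 1.4/2) = 0.384 × 2.7 ≈ 1.04 m.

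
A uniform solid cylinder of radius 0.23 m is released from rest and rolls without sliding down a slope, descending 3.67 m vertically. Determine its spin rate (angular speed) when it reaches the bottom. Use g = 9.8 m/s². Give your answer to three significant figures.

ω ≈ 30.1 rad/s

For this body I = (1/2)MR², i.e. k = I/(MR²) = 0.5.
Rolling without slipping gives ω = v/R, so the total kinetic energy is ½Mv² + ½Iω² = ½(1+k)Mv² = (3/4)Mv².
Energy conservation Mgh = ½(1+k)Mv² gives v = √(2gh/(1+k)) = √(2 × 9.8 × 3.67 / 1.5) = 6.925 m/s.
The angular speed follows from ω = v/R = 6.925/0.23 ≈ 30.1 rad/s.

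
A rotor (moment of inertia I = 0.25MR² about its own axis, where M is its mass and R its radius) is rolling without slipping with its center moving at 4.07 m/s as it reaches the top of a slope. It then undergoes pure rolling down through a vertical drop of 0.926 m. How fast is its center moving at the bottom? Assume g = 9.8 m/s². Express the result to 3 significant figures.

With I = 0.25MR², the ratio k = I/(MR²) is 0.25.
The rolling condition ω = v/R makes the rotational term ½I(v/R)² = ½kMv², so KE_total = ½(1+k)Mv² = (5/8)Mv².
Conserving energy between top and bottom: (5/8)Mv² = (5/8)Mv₀² + Mgh, hence v² = v₀² + 2gh/(1+k).
v = √(4.07² + 2×9.8×0.926/1.25) = √31.08 ≈ 5.58 m/s.

v ≈ 5.58 m/s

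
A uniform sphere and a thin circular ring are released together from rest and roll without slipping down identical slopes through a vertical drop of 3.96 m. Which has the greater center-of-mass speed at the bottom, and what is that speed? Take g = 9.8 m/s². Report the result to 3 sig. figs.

For rolling without slipping, Mgh = ½(1+k)Mv² where k = I/(MR²), so v = √(2gh/(1+k)).
Uniform sphere: k = 0.4, giving v = √(2×9.8×3.96/1.4) = 7.446 m/s.
Thin circular ring: k = 1, giving v = √(2×9.8×3.96/2) = 6.23 m/s.
The smaller k wins: the uniform sphere, at ≈ 7.45 m/s.

the uniform sphere, at v ≈ 7.45 m/s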